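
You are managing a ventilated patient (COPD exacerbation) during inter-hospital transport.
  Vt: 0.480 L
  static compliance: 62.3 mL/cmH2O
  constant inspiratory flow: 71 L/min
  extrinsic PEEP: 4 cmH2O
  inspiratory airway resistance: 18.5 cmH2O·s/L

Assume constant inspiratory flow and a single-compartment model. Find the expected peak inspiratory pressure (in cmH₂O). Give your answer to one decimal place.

33.6

Flow: 71 L/min ÷ 60 = 1.1833 L/s.
Equation of motion (constant flow): PIP = Vt/C + R·V̇ + PEEP.
PIP = 480/62.3 + 18.5×1.1833 + 4 = 7.705 + 21.891 + 4 = 33.596 cmH2O.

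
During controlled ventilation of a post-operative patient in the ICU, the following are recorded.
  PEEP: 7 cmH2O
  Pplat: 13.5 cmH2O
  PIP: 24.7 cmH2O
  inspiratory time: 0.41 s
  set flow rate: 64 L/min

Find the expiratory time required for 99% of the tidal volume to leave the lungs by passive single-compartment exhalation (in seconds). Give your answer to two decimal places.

Flow: 64 L/min ÷ 60 = 1.0667 L/s.
Vt = flow × Ti = 1.0667 L/s × 0.41 s × 1000 mL/L = 437.35 mL.
R = (PIP − Pplat)/V̇ = (24.7 − 13.5) / 1.0667 = 11.2/1.0667 = 10.5 cmH2O·s/L.
C = Vt/(Pplat − PEEP) = 437.35 / (13.5 − 7) = 437.35/6.5 = 67.285 mL/cmH2O.
τ = R × C = 10.5 × 0.06729 L/cmH2O = 0.7065 s.
t = −τ·ln(1 − 0.99) = −0.7065·ln(0.01) = 3.254 s.

3.25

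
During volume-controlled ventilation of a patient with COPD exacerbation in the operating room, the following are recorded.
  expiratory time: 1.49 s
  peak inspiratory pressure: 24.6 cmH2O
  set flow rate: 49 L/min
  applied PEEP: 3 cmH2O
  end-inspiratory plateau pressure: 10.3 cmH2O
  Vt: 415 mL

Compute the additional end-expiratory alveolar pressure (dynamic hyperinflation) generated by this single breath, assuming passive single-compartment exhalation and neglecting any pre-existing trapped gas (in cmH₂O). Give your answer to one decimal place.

1.6

Flow: 49 L/min ÷ 60 = 0.8167 L/s.
R = (PIP − Pplat)/V̇ = (24.6 − 10.3) / 0.8167 = 14.3/0.8167 = 17.509 cmH2O·s/L.
C = Vt/(Pplat − PEEP) = 415.0 / (10.3 − 3) = 415.0/7.3 = 56.849 mL/cmH2O.
τ = R × C = 17.509 × 0.05685 L/cmH2O = 0.9954 s.
Fraction remaining = e^(−Te/τ) = e^(−1.49/0.9954) = 0.2238; trapped volume = 415.0 × 0.2238 = 92.877 mL.
Additional alveolar pressure from trapping ≈ V_trapped / C = 92.877 / 56.849 = 1.634 cmH2O.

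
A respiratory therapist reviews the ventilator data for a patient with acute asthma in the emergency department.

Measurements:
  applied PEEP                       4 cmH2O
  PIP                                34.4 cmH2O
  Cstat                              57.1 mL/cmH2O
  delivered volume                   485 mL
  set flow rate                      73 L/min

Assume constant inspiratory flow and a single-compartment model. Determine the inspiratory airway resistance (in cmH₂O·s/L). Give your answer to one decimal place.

Flow: 73 L/min ÷ 60 = 1.2167 L/s.
Equation of motion (constant flow): PIP = Vt/C + R·V̇ + PEEP.
R·V̇ = PIP − Vt/C − PEEP = 34.4 − 485/57.1 − 4 = 34.4 − 8.494 − 4 = 21.906 cmH2O.
R = 21.906 / 1.2167 = 18.004 cmH2O·s/L.

18.0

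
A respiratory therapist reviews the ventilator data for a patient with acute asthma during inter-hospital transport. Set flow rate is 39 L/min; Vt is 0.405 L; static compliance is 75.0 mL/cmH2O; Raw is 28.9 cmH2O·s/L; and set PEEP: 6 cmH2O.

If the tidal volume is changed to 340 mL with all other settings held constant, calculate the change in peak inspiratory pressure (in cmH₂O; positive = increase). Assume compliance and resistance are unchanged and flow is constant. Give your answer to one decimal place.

-0.9

PIP = Vt/C + R·V̇ + PEEP (constant-flow equation of motion).
Only the elastic term changes: ΔPIP = ΔVt / C = (340 − 405) / 75.0 = -0.8667 cmH2O.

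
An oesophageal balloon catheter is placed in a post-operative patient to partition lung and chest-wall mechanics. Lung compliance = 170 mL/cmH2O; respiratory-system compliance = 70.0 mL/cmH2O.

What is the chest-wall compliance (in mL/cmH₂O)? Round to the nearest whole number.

119

1/Ccw = 1/Crs − 1/CL.
1/Ccw = 1/70.0 − 1/170 = 0.008403.
Ccw = 119.01 mL/cmH2O.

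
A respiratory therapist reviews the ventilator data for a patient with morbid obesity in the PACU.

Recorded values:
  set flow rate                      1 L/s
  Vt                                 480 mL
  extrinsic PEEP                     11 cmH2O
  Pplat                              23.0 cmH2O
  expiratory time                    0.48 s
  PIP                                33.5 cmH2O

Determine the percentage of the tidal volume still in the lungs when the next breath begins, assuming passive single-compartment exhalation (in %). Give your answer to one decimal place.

R = (PIP − Pplat)/V̇ = (33.5 − 23.0) / 1 = 10.5/1 = 10.5 cmH2O·s/L.
C = Vt/(Pplat − PEEP) = 480.0 / (23.0 − 11) = 480.0/12.0 = 40.0 mL/cmH2O.
τ = R × C = 10.5 × 0.04 L/cmH2O = 0.42 s.
Fraction remaining at end-expiration = e^(−Te/τ) = e^(−0.48/0.42) = 0.3189 → 31.89%.

31.9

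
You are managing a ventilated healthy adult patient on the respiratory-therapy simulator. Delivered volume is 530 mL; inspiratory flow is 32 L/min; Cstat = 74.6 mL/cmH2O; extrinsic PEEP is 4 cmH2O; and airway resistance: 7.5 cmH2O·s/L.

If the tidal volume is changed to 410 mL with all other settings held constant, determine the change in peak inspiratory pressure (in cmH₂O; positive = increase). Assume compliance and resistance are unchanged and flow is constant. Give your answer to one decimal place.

PIP = Vt/C + R·V̇ + PEEP (constant-flow equation of motion).
Only the elastic term changes: ΔPIP = ΔVt / C = (410 − 530) / 74.6 = -1.609 cmH2O.

-1.6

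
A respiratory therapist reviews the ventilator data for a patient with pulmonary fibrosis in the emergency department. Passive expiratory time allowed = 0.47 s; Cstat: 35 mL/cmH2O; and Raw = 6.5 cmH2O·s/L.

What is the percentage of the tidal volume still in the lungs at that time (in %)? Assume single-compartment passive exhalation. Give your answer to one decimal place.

12.7

τ = R × C = 6.5 × 35 mL/cmH2O = 6.5 × 0.035 L/cmH2O = 0.2275 s.
Passive exhalation: V(t)/V₀ = e^(−t/τ) = e^(−0.47/0.2275) = 0.1267.
Fraction remaining = 0.1267 → 12.67%.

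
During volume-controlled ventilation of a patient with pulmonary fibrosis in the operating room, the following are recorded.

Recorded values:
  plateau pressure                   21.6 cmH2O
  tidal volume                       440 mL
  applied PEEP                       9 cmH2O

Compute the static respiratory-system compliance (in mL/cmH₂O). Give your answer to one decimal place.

Cstat = Vt / (Pplat − PEEP) = 440 / (21.6 − 9) = 440 / 12.6 = 34.921 mL/cmH2O.

34.9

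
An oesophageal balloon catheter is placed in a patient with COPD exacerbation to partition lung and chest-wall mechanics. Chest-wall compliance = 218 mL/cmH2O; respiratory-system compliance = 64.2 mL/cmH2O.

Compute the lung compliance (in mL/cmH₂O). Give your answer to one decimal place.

91.0

1/CL = 1/Crs − 1/Ccw.
1/CL = 1/64.2 − 1/218 = 0.01099.
CL = 90.992 mL/cmH2O.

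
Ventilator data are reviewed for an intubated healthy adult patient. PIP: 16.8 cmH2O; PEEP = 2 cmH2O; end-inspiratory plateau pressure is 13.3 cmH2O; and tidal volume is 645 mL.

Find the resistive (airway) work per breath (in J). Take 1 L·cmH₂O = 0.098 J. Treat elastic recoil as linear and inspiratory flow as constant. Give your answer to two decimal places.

With constant inspiratory flow the resistive pressure is constant at PIP − Pplat = 16.8 − 13.3 = 3.5 cmH2O, so resistive work = 3.5 × 0.645 = 2.258 L·cmH2O.
× 0.098 J/(L·cmH2O) → 0.2213 J.

0.22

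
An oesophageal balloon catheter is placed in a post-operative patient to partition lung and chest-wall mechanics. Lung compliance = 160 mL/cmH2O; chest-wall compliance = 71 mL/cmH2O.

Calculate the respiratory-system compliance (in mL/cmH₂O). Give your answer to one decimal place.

Lung and chest wall are elastances in series: 1/Crs = 1/CL + 1/Ccw.
1/Crs = 1/160 + 1/71 = 0.02033.
Crs = 49.188 mL/cmH2O.

49.2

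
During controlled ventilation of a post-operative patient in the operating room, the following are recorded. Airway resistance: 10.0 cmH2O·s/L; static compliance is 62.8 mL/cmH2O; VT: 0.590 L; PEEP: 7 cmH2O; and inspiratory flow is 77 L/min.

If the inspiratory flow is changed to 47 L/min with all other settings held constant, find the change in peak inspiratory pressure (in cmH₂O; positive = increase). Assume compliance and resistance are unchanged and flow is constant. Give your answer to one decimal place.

Flow: 77 L/min ÷ 60 = 1.2833 L/s.
New flow: 47 L/min ÷ 60 = 0.7833 L/s.
PIP = Vt/C + R·V̇ + PEEP (constant-flow equation of motion).
Only the resistive term changes: ΔPIP = R × ΔV̇ = 10.0 × (0.7833 − 1.2833) = 10.0 × -0.5 = -5.0 cmH2O.

-5.0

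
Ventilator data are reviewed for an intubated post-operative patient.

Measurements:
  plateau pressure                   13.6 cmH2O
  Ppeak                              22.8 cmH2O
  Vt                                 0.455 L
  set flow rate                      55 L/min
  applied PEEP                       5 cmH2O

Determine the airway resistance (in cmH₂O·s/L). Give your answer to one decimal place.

Flow: 55 L/min ÷ 60 = 0.9167 L/s.
Raw = (PIP − Pplat) / flow = (22.8 − 13.6) / 0.9167 = 9.2 / 0.9167 = 10.036 cmH2O·s/L.

10.0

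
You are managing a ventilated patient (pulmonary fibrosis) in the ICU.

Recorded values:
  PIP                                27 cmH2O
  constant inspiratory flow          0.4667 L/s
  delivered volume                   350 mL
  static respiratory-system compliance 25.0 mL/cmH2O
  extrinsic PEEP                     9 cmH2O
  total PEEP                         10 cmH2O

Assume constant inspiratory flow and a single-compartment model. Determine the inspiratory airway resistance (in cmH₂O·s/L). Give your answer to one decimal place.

6.4

Total PEEP = 10 cmH2O (set 9 + intrinsic 1); this is the baseline alveolar pressure.
Equation of motion (constant flow): PIP = Vt/C + R·V̇ + PEEP.
R·V̇ = PIP − Vt/C − PEEP = 27 − 350/25.0 − 10 = 27 − 14.0 − 10 = 3.0 cmH2O.
R = 3.0 / 0.4667 = 6.428 cmH2O·s/L.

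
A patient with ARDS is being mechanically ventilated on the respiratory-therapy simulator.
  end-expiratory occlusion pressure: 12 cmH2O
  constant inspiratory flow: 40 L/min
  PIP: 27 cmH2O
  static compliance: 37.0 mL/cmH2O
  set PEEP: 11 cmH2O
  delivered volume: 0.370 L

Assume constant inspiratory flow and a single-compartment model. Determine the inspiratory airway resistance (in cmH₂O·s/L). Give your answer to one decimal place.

Flow: 40 L/min ÷ 60 = 0.6667 L/s.
Total PEEP = 12 cmH2O (set 11 + intrinsic 1); this is the baseline alveolar pressure.
Equation of motion (constant flow): PIP = Vt/C + R·V̇ + PEEP.
R·V̇ = PIP − Vt/C − PEEP = 27 − 370/37.0 − 12 = 27 − 10.0 − 12 = 5.0 cmH2O.
R = 5.0 / 0.6667 = 7.5 cmH2O·s/L.

7.5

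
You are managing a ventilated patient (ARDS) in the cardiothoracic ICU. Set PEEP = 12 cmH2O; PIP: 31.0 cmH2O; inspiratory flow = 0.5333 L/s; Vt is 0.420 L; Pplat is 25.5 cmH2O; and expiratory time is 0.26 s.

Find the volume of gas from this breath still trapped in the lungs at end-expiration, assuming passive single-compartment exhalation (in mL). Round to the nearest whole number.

187

R = (PIP − Pplat)/V̇ = (31.0 − 25.5) / 0.5333 = 5.5/0.5333 = 10.313 cmH2O·s/L.
C = Vt/(Pplat − PEEP) = 420.0 / (25.5 − 12) = 420.0/13.5 = 31.111 mL/cmH2O.
τ = R × C = 10.313 × 0.03111 L/cmH2O = 0.3208 s.
Fraction remaining = e^(−Te/τ) = e^(−0.26/0.3208) = 0.4446.
Trapped volume = 420.0 × 0.4446 = 186.73 mL.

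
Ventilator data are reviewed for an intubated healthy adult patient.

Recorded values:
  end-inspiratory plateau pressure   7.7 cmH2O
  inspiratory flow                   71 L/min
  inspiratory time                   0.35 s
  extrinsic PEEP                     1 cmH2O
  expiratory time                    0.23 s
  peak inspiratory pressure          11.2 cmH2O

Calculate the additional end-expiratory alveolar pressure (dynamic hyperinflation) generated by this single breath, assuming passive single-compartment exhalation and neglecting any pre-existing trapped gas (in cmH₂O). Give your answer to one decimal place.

Flow: 71 L/min ÷ 60 = 1.1833 L/s.
Vt = flow × Ti = 1.1833 L/s × 0.35 s × 1000 mL/L = 414.16 mL.
R = (PIP − Pplat)/V̇ = (11.2 − 7.7) / 1.1833 = 3.5/1.1833 = 2.958 cmH2O·s/L.
C = Vt/(Pplat − PEEP) = 414.16 / (7.7 − 1) = 414.16/6.7 = 61.815 mL/cmH2O.
τ = R × C = 2.958 × 0.06182 L/cmH2O = 0.1829 s.
Fraction remaining = e^(−Te/τ) = e^(−0.23/0.1829) = 0.2844; trapped volume = 414.16 × 0.2844 = 117.79 mL.
Additional alveolar pressure from trapping ≈ V_trapped / C = 117.79 / 61.815 = 1.906 cmH2O.

1.9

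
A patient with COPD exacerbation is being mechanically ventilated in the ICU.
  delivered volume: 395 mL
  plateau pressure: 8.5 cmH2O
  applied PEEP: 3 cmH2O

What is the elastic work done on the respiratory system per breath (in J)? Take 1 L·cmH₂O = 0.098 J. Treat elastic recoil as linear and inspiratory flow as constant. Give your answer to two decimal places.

Elastic work ≈ ½ × (Pplat − PEEP) × Vt = 0.5 × (8.5 − 3) × 0.395 L = 0.5 × 5.5 × 0.395 = 1.086 L·cmH2O.
× 0.098 J/(L·cmH2O) → 0.1064 J.

0.11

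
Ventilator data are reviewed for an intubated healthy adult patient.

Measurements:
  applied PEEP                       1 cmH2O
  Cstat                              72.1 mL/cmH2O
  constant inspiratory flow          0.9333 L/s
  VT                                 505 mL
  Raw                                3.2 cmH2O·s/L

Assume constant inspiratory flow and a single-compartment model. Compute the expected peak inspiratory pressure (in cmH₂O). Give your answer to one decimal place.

Equation of motion (constant flow): PIP = Vt/C + R·V̇ + PEEP.
PIP = 505/72.1 + 3.2×0.9333 + 1 = 7.004 + 2.987 + 1 = 10.991 cmH2O.

11.0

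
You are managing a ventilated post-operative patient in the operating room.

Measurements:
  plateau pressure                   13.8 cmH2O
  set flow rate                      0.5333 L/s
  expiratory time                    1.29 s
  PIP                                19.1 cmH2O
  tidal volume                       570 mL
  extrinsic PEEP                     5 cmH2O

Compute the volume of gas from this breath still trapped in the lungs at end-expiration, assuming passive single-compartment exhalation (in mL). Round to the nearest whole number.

77

R = (PIP − Pplat)/V̇ = (19.1 − 13.8) / 0.5333 = 5.3/0.5333 = 9.938 cmH2O·s/L.
C = Vt/(Pplat − PEEP) = 570.0 / (13.8 − 5) = 570.0/8.8 = 64.773 mL/cmH2O.
τ = R × C = 9.938 × 0.06477 L/cmH2O = 0.6437 s.
Fraction remaining = e^(−Te/τ) = e^(−1.29/0.6437) = 0.1348.
Trapped volume = 570.0 × 0.1348 = 76.836 mL.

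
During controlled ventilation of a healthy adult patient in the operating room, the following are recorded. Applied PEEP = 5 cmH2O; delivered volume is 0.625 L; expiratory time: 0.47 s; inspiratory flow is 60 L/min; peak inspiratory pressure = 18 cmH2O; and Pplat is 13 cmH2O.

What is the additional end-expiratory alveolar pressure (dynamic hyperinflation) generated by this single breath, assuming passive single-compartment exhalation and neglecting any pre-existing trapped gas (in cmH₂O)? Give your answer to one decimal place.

Flow: 60 L/min ÷ 60 = 1 L/s.
R = (PIP − Pplat)/V̇ = (18 − 13) / 1 = 5.0/1 = 5.0 cmH2O·s/L.
C = Vt/(Pplat − PEEP) = 625.0 / (13 − 5) = 625.0/8.0 = 78.125 mL/cmH2O.
τ = R × C = 5.0 × 0.07813 L/cmH2O = 0.3907 s.
Fraction remaining = e^(−Te/τ) = e^(−0.47/0.3907) = 0.3003; trapped volume = 625.0 × 0.3003 = 187.69 mL.
Additional alveolar pressure from trapping ≈ V_trapped / C = 187.69 / 78.125 = 2.402 cmH2O.

2.4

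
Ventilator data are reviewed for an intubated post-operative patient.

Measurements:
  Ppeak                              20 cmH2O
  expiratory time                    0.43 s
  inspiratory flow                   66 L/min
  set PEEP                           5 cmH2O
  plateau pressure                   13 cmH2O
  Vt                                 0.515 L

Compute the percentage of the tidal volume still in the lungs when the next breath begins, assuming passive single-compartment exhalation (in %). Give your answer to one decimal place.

35.0

Flow: 66 L/min ÷ 60 = 1.1 L/s.
R = (PIP − Pplat)/V̇ = (20 − 13) / 1.1 = 7.0/1.1 = 6.364 cmH2O·s/L.
C = Vt/(Pplat − PEEP) = 515.0 / (13 − 5) = 515.0/8.0 = 64.375 mL/cmH2O.
τ = R × C = 6.364 × 0.06438 L/cmH2O = 0.4097 s.
Fraction remaining at end-expiration = e^(−Te/τ) = e^(−0.43/0.4097) = 0.3501 → 35.01%.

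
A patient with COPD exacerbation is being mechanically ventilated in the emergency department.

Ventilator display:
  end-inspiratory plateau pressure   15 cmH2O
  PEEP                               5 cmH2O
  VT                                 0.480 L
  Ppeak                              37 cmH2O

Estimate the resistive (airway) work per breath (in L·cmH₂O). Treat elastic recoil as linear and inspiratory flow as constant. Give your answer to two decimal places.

10.56

With constant inspiratory flow the resistive pressure is constant at PIP − Pplat = 37 − 15 = 22.0 cmH2O, so resistive work = 22.0 × 0.480 = 10.56 L·cmH2O.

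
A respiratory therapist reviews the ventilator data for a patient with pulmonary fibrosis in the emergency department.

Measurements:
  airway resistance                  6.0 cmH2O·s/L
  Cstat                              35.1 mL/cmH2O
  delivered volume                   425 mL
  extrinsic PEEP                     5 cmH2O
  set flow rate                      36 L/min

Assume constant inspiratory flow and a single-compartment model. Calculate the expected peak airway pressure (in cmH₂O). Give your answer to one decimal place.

Flow: 36 L/min ÷ 60 = 0.6 L/s.
Equation of motion (constant flow): PIP = Vt/C + R·V̇ + PEEP.
PIP = 425/35.1 + 6.0×0.6 + 5 = 12.108 + 3.6 + 5 = 20.708 cmH2O.

20.7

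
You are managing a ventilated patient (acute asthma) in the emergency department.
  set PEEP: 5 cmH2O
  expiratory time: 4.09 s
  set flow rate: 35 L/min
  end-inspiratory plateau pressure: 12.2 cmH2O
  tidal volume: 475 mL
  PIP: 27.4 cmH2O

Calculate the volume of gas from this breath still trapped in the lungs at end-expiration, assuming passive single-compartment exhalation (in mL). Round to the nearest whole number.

44

Flow: 35 L/min ÷ 60 = 0.5833 L/s.
R = (PIP − Pplat)/V̇ = (27.4 − 12.2) / 0.5833 = 15.2/0.5833 = 26.059 cmH2O·s/L.
C = Vt/(Pplat − PEEP) = 475.0 / (12.2 − 5) = 475.0/7.2 = 65.972 mL/cmH2O.
τ = R × C = 26.059 × 0.06597 L/cmH2O = 1.719 s.
Fraction remaining = e^(−Te/τ) = e^(−4.09/1.719) = 0.09262.
Trapped volume = 475.0 × 0.09262 = 43.995 mL.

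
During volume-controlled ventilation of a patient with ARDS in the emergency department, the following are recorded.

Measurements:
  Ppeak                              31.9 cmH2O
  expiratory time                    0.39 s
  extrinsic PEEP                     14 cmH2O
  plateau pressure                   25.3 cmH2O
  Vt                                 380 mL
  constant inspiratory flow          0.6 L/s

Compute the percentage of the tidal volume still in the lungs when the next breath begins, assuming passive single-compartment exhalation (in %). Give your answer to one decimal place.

34.8

R = (PIP − Pplat)/V̇ = (31.9 − 25.3) / 0.6 = 6.6/0.6 = 11.0 cmH2O·s/L.
C = Vt/(Pplat − PEEP) = 380.0 / (25.3 − 14) = 380.0/11.3 = 33.628 mL/cmH2O.
τ = R × C = 11.0 × 0.03363 L/cmH2O = 0.3699 s.
Fraction remaining at end-expiration = e^(−Te/τ) = e^(−0.39/0.3699) = 0.3484 → 34.84%.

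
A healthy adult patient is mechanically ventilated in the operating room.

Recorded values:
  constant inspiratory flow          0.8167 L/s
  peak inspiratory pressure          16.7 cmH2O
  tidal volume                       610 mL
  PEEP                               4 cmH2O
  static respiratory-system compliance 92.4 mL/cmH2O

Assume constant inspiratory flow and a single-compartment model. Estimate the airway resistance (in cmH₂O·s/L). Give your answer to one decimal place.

7.5

Equation of motion (constant flow): PIP = Vt/C + R·V̇ + PEEP.
R·V̇ = PIP − Vt/C − PEEP = 16.7 − 610/92.4 − 4 = 16.7 − 6.602 − 4 = 6.098 cmH2O.
R = 6.098 / 0.8167 = 7.467 cmH2O·s/L.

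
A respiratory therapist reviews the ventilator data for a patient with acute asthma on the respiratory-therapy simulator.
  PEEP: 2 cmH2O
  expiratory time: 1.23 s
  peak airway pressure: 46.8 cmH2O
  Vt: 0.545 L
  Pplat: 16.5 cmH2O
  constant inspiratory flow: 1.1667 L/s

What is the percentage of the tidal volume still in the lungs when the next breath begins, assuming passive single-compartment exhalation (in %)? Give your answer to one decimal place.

R = (PIP − Pplat)/V̇ = (46.8 − 16.5) / 1.1667 = 30.3/1.1667 = 25.971 cmH2O·s/L.
C = Vt/(Pplat − PEEP) = 545.0 / (16.5 − 2) = 545.0/14.5 = 37.586 mL/cmH2O.
τ = R × C = 25.971 × 0.03759 L/cmH2O = 0.9762 s.
Fraction remaining at end-expiration = e^(−Te/τ) = e^(−1.23/0.9762) = 0.2837 → 28.37%.

28.4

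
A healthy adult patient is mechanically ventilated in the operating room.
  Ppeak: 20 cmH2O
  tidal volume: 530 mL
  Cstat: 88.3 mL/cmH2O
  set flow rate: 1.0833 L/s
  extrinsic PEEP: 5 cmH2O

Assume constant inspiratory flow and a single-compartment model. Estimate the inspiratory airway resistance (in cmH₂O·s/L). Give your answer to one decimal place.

8.3

Equation of motion (constant flow): PIP = Vt/C + R·V̇ + PEEP.
R·V̇ = PIP − Vt/C − PEEP = 20 − 530/88.3 − 5 = 20 − 6.002 − 5 = 8.998 cmH2O.
R = 8.998 / 1.0833 = 8.306 cmH2O·s/L.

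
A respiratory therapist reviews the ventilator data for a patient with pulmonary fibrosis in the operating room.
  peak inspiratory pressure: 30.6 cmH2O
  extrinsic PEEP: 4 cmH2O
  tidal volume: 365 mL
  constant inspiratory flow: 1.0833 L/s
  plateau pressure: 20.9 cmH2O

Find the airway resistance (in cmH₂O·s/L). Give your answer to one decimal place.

Raw = (PIP − Pplat) / flow = (30.6 − 20.9) / 1.0833 = 9.7 / 1.0833 = 8.954 cmH2O·s/L.

9.0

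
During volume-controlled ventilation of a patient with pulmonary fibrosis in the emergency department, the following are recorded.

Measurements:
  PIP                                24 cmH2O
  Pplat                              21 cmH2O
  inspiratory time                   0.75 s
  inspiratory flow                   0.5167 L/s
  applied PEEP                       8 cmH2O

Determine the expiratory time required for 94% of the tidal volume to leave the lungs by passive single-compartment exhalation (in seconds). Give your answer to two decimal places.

Vt = flow × Ti = 0.5167 L/s × 0.75 s × 1000 mL/L = 387.53 mL.
R = (PIP − Pplat)/V̇ = (24 − 21) / 0.5167 = 3.0/0.5167 = 5.806 cmH2O·s/L.
C = Vt/(Pplat − PEEP) = 387.53 / (21 − 8) = 387.53/13.0 = 29.81 mL/cmH2O.
τ = R × C = 5.806 × 0.02981 L/cmH2O = 0.1731 s.
t = −τ·ln(1 − 0.94) = −0.1731·ln(0.06) = 0.487 s.

0.49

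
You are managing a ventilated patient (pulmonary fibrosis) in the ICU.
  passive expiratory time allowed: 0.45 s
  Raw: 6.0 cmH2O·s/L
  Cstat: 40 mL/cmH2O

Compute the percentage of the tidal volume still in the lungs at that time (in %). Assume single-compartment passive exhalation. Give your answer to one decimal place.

15.3

τ = R × C = 6.0 × 40 mL/cmH2O = 6.0 × 0.040 L/cmH2O = 0.24 s.
Passive exhalation: V(t)/V₀ = e^(−t/τ) = e^(−0.45/0.24) = 0.1534.
Fraction remaining = 0.1534 → 15.34%.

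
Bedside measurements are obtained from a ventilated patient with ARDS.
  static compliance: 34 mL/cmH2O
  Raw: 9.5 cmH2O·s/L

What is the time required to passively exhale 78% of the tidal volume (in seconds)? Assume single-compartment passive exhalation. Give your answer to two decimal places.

0.49

τ = R × C = 9.5 × 34 mL/cmH2O = 9.5 × 0.034 L/cmH2O = 0.323 s.
Exhaled fraction f = 1 − e^(−t/τ) → t = −τ·ln(1 − f) = −0.323·ln(0.22) = 0.4891 s.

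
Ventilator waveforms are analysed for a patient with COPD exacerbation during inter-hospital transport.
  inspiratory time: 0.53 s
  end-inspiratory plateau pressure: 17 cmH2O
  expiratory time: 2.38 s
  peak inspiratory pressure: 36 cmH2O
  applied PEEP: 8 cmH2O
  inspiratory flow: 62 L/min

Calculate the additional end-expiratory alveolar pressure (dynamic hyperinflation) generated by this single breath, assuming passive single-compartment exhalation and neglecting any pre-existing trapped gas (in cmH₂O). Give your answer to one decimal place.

1.1

Flow: 62 L/min ÷ 60 = 1.0333 L/s.
Vt = flow × Ti = 1.0333 L/s × 0.53 s × 1000 mL/L = 547.65 mL.
R = (PIP − Pplat)/V̇ = (36 − 17) / 1.0333 = 19.0/1.0333 = 18.388 cmH2O·s/L.
C = Vt/(Pplat − PEEP) = 547.65 / (17 − 8) = 547.65/9.0 = 60.85 mL/cmH2O.
τ = R × C = 18.388 × 0.06085 L/cmH2O = 1.119 s.
Fraction remaining = e^(−Te/τ) = e^(−2.38/1.119) = 0.1192; trapped volume = 547.65 × 0.1192 = 65.28 mL.
Additional alveolar pressure from trapping ≈ V_trapped / C = 65.28 / 60.85 = 1.073 cmH2O.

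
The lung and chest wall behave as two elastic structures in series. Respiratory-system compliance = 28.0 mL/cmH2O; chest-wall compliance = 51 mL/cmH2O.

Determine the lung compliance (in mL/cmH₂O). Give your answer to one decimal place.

1/CL = 1/Crs − 1/Ccw.
1/CL = 1/28.0 − 1/51 = 0.01611.
CL = 62.073 mL/cmH2O.

62.1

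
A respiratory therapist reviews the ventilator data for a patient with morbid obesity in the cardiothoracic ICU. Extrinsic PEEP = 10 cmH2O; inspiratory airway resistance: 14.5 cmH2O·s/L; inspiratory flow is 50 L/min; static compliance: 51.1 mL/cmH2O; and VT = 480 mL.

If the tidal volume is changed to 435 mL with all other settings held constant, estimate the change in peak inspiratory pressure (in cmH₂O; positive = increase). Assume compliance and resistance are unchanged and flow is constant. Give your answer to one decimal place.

-0.9

PIP = Vt/C + R·V̇ + PEEP (constant-flow equation of motion).
Only the elastic term changes: ΔPIP = ΔVt / C = (435 − 480) / 51.1 = -0.8806 cmH2O.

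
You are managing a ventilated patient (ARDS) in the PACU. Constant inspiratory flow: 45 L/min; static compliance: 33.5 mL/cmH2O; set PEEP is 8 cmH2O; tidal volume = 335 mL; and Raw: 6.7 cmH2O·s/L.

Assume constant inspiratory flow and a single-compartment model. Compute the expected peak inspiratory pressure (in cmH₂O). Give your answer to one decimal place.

Flow: 45 L/min ÷ 60 = 0.75 L/s.
Equation of motion (constant flow): PIP = Vt/C + R·V̇ + PEEP.
PIP = 335/33.5 + 6.7×0.75 + 8 = 10.0 + 5.025 + 8 = 23.025 cmH2O.

23.0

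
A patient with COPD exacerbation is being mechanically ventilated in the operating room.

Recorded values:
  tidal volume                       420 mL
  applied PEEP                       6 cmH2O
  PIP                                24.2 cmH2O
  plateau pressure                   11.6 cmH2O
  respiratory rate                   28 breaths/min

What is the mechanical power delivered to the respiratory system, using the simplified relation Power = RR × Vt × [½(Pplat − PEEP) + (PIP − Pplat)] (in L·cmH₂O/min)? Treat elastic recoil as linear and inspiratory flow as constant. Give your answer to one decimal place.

181.1

Per-breath work = Vt × [½(Pplat−PEEP) + (PIP−Pplat)] = 0.420 × [0.5×5.6 + 12.6] = 0.420 × 15.4 = 6.468 L·cmH2O.
Power = 28 × 6.468 = 181.1 L·cmH2O/min.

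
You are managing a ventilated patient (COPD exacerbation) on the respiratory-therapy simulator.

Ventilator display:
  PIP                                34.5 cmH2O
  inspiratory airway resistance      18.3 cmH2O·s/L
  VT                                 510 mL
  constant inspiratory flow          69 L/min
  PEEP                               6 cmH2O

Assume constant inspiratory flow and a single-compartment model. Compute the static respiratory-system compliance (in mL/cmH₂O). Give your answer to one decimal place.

Flow: 69 L/min ÷ 60 = 1.15 L/s.
Equation of motion (constant flow): PIP = Vt/C + R·V̇ + PEEP.
Vt/C = PIP − R·V̇ − PEEP = 34.5 − 18.3×1.15 − 6 = 34.5 − 21.045 − 6 = 7.455 cmH2O.
C = Vt / 7.455 = 510 / 7.455 = 68.41 mL/cmH2O.

68.4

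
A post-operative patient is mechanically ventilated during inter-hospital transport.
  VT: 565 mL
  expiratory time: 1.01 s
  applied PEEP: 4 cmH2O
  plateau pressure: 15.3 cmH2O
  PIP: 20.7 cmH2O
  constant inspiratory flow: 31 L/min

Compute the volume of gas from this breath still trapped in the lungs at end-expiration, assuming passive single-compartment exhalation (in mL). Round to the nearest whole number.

82

Flow: 31 L/min ÷ 60 = 0.5167 L/s.
R = (PIP − Pplat)/V̇ = (20.7 − 15.3) / 0.5167 = 5.4/0.5167 = 10.451 cmH2O·s/L.
C = Vt/(Pplat − PEEP) = 565.0 / (15.3 − 4) = 565.0/11.3 = 50.0 mL/cmH2O.
τ = R × C = 10.451 × 0.05 L/cmH2O = 0.5226 s.
Fraction remaining = e^(−Te/τ) = e^(−1.01/0.5226) = 0.1448.
Trapped volume = 565.0 × 0.1448 = 81.812 mL.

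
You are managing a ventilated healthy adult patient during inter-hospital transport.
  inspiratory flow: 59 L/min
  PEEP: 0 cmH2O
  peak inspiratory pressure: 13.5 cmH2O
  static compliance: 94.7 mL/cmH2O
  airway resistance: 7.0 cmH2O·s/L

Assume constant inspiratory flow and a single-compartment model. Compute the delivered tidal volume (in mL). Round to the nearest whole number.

Flow: 59 L/min ÷ 60 = 0.9833 L/s.
Equation of motion (constant flow): PIP = Vt/C + R·V̇ + PEEP.
Vt/C = PIP − R·V̇ − PEEP = 13.5 − 6.883 − 0 = 6.617 cmH2O.
Vt = C × 6.617 = 94.7 × 6.617 = 626.63 mL.

627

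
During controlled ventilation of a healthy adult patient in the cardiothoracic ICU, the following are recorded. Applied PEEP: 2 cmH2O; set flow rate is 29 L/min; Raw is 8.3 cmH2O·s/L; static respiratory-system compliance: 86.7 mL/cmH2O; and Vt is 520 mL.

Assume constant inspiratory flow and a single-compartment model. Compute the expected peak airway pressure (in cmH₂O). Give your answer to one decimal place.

12.0

Flow: 29 L/min ÷ 60 = 0.4833 L/s.
Equation of motion (constant flow): PIP = Vt/C + R·V̇ + PEEP.
PIP = 520/86.7 + 8.3×0.4833 + 2 = 5.998 + 4.011 + 2 = 12.009 cmH2O.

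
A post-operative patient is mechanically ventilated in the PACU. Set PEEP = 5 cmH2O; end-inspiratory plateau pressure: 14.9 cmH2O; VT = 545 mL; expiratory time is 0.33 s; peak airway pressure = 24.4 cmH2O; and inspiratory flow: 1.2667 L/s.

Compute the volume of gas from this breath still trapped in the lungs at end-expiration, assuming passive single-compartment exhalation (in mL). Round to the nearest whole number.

245

R = (PIP − Pplat)/V̇ = (24.4 − 14.9) / 1.2667 = 9.5/1.2667 = 7.5 cmH2O·s/L.
C = Vt/(Pplat − PEEP) = 545.0 / (14.9 − 5) = 545.0/9.9 = 55.051 mL/cmH2O.
τ = R × C = 7.5 × 0.05505 L/cmH2O = 0.4129 s.
Fraction remaining = e^(−Te/τ) = e^(−0.33/0.4129) = 0.4497.
Trapped volume = 545.0 × 0.4497 = 245.09 mL.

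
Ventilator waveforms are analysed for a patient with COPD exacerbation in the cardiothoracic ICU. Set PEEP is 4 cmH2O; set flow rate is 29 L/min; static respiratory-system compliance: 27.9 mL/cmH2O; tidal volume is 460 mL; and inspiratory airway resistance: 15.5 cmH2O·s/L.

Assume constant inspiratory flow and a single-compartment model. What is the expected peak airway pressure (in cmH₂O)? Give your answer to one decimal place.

28.0

Flow: 29 L/min ÷ 60 = 0.4833 L/s.
Equation of motion (constant flow): PIP = Vt/C + R·V̇ + PEEP.
PIP = 460/27.9 + 15.5×0.4833 + 4 = 16.487 + 7.491 + 4 = 27.978 cmH2O.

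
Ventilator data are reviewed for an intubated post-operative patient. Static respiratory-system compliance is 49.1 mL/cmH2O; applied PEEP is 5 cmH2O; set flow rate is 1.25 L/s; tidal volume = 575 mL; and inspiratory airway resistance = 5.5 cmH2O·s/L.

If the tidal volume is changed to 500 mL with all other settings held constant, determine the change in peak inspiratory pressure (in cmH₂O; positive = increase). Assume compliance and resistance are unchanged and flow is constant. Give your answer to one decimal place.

PIP = Vt/C + R·V̇ + PEEP (constant-flow equation of motion).
Only the elastic term changes: ΔPIP = ΔVt / C = (500 − 575) / 49.1 = -1.527 cmH2O.

-1.5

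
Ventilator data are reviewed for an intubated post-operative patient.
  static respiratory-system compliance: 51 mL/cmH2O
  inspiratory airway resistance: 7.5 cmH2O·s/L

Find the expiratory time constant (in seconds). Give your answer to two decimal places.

τ = R × C = 7.5 × 51 mL/cmH2O = 7.5 × 0.051 L/cmH2O = 0.3825 s.

0.38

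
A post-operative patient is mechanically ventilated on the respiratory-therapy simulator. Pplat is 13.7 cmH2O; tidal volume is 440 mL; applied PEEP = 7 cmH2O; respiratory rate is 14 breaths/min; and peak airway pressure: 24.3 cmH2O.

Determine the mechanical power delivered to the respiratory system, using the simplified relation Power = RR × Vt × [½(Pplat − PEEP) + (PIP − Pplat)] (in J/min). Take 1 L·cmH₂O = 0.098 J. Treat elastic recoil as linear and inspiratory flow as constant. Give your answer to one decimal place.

8.4

Per-breath work = Vt × [½(Pplat−PEEP) + (PIP−Pplat)] = 0.440 × [0.5×6.7 + 10.6] = 0.440 × 13.95 = 6.138 L·cmH2O.
Power = 14 × 6.138 = 85.932 L·cmH2O/min.
× 0.098 J/(L·cmH2O) → 8.421 J/min.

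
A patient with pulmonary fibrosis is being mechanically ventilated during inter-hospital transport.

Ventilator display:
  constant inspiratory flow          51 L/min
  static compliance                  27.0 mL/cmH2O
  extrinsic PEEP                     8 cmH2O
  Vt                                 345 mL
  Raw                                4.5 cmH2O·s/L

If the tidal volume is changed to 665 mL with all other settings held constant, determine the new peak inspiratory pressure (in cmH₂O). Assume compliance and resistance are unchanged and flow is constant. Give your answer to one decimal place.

36.5

Flow: 51 L/min ÷ 60 = 0.85 L/s.
PIP = Vt/C + R·V̇ + PEEP (constant-flow equation of motion).
Only the elastic term changes: ΔPIP = ΔVt / C = (665 − 345) / 27.0 = 11.852 cmH2O.
Original PIP = 345/27.0 + 4.5×0.85 + 8 = 24.603 cmH2O; new PIP = 24.603 + (11.852) = 36.455 cmH2O.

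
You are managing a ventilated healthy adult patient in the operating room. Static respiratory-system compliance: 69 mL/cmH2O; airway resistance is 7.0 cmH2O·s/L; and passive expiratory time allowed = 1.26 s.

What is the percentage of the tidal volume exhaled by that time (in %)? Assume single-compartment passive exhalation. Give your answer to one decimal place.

92.6

τ = R × C = 7.0 × 69 mL/cmH2O = 7.0 × 0.069 L/cmH2O = 0.483 s.
Passive exhalation: V(t)/V₀ = e^(−t/τ) = e^(−1.26/0.483) = 0.07363.
Fraction exhaled = 1 − 0.07363 = 0.9264 → 92.64%.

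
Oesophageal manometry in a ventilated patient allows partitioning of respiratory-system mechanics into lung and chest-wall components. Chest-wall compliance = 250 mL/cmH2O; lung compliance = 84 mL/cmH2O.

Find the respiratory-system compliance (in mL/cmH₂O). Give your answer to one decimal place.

62.9

Lung and chest wall are elastances in series: 1/Crs = 1/CL + 1/Ccw.
1/Crs = 1/84 + 1/250 = 0.0159.
Crs = 62.893 mL/cmH2O.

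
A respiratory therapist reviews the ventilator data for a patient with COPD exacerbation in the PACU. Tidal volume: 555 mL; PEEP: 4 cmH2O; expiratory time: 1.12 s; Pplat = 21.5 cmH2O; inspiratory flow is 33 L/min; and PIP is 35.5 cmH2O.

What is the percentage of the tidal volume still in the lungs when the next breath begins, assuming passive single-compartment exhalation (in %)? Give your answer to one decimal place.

Flow: 33 L/min ÷ 60 = 0.55 L/s.
R = (PIP − Pplat)/V̇ = (35.5 − 21.5) / 0.55 = 14.0/0.55 = 25.455 cmH2O·s/L.
C = Vt/(Pplat − PEEP) = 555.0 / (21.5 − 4) = 555.0/17.5 = 31.714 mL/cmH2O.
τ = R × C = 25.455 × 0.03171 L/cmH2O = 0.8072 s.
Fraction remaining at end-expiration = e^(−Te/τ) = e^(−1.12/0.8072) = 0.2497 → 24.97%.

25.0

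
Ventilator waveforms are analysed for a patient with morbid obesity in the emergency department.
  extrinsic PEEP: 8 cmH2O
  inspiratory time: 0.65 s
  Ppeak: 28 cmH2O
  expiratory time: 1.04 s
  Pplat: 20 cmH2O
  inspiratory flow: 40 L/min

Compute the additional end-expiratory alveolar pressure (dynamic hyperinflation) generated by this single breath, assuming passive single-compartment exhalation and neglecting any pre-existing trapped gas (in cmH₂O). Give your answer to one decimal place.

Flow: 40 L/min ÷ 60 = 0.6667 L/s.
Vt = flow × Ti = 0.6667 L/s × 0.65 s × 1000 mL/L = 433.36 mL.
R = (PIP − Pplat)/V̇ = (28 − 20) / 0.6667 = 8.0/0.6667 = 11.999 cmH2O·s/L.
C = Vt/(Pplat − PEEP) = 433.36 / (20 − 8) = 433.36/12.0 = 36.113 mL/cmH2O.
τ = R × C = 11.999 × 0.03611 L/cmH2O = 0.4333 s.
Fraction remaining = e^(−Te/τ) = e^(−1.04/0.4333) = 0.0907; trapped volume = 433.36 × 0.0907 = 39.306 mL.
Additional alveolar pressure from trapping ≈ V_trapped / C = 39.306 / 36.113 = 1.088 cmH2O.

1.1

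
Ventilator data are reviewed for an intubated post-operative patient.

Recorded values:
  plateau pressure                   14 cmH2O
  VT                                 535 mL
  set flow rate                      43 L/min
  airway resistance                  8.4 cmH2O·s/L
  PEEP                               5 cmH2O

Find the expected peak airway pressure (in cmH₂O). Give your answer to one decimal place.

20.0

Flow: 43 L/min ÷ 60 = 0.7167 L/s.
PIP = Pplat + Raw × flow = 14 + 8.4 × 0.7167 = 14 + 6.02 = 20.02 cmH2O.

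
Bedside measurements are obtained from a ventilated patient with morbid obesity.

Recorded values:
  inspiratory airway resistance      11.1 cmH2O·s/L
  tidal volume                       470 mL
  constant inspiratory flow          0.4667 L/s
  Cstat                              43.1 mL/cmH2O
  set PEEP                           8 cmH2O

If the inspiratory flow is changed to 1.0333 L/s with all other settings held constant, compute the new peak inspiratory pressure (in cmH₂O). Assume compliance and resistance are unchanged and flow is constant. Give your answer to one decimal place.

30.4

PIP = Vt/C + R·V̇ + PEEP (constant-flow equation of motion).
Only the resistive term changes: ΔPIP = R × ΔV̇ = 11.1 × (1.0333 − 0.4667) = 11.1 × 0.5666 = 6.289 cmH2O.
Original PIP = 470/43.1 + 11.1×0.4667 + 8 = 24.085 cmH2O; new PIP = 24.085 + (6.289) = 30.374 cmH2O.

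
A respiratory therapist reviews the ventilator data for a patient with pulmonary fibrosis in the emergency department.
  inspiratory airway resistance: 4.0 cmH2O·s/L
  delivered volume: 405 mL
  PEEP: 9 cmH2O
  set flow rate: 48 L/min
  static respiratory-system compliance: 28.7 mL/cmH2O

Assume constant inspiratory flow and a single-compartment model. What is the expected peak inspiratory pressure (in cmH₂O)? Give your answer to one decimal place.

26.3

Flow: 48 L/min ÷ 60 = 0.8 L/s.
Equation of motion (constant flow): PIP = Vt/C + R·V̇ + PEEP.
PIP = 405/28.7 + 4.0×0.8 + 9 = 14.111 + 3.2 + 9 = 26.311 cmH2O.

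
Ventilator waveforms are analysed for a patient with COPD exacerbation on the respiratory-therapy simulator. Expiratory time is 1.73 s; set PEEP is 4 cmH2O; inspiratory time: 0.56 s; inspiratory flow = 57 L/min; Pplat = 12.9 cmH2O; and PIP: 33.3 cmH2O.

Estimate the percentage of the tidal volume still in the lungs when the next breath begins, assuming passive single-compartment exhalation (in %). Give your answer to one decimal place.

26.0

Flow: 57 L/min ÷ 60 = 0.95 L/s.
Vt = flow × Ti = 0.95 L/s × 0.56 s × 1000 mL/L = 532.0 mL.
R = (PIP − Pplat)/V̇ = (33.3 − 12.9) / 0.95 = 20.4/0.95 = 21.474 cmH2O·s/L.
C = Vt/(Pplat − PEEP) = 532.0 / (12.9 − 4) = 532.0/8.9 = 59.775 mL/cmH2O.
τ = R × C = 21.474 × 0.05978 L/cmH2O = 1.284 s.
Fraction remaining at end-expiration = e^(−Te/τ) = e^(−1.73/1.284) = 0.2599 → 25.99%.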